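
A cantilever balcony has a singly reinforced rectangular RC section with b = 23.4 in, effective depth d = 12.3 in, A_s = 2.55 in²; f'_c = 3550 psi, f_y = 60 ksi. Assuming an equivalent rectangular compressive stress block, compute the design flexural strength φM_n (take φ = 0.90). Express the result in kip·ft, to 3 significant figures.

φM_n ≈ 129 kip·ft

T = A_s f_y = 2.55 × 60 = 153 kips.
a = T/(0.85 f'_c b) = 153/(0.85 × 3.55 × 23.4) = 2.167 in.
M_n = T(d − a/2) = 153 × (12.3 − 1.0835) = 1716.1 kip·in = 1716.1/12 = 143.01 kip·ft.
φM_n = 0.90 × 143.01 = 128.71 kip·ft.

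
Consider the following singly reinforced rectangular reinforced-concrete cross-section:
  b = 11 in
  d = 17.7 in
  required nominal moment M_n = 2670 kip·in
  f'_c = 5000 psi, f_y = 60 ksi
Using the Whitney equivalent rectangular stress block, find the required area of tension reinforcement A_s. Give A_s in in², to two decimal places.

A_s ≈ 2.80 in²

From M_n = 0.85 f'_c a b (d − a/2):
a = d − √(d² − 2M_n/(0.85 f'_c b)) = 17.7 − √(17.7² − 2 × 2670/(0.85 × 5 × 11)) = 3.591 in.
A_s = 0.85 f'_c a b / f_y = 0.85 × 5 × 3.591 × 11 / 60 = 2.798 in².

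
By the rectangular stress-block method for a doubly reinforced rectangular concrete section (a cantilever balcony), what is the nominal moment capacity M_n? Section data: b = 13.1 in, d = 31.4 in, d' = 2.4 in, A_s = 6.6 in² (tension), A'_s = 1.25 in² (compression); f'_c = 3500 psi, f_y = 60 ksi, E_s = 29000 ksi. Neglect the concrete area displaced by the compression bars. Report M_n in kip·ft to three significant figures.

M_n ≈ 911 kip·ft

Assume both steels yield.
a = (A_s − A'_s) f_y/(0.85 f'_c b) = (6.6 − 1.25) × 60/(0.85 × 3.5 × 13.1) = 8.237 in.
c = a/β₁ = 8.237/0.85 = 9.691 in; ε'_s = 0.003(c − d')/c = 0.0023 ≥ ε_y = 0.0021, so the compression steel yields.
M_n = (A_s − A'_s) f_y (d − a/2) + A'_s f_y (d − d') = 321 × (31.4 − 4.1185) + 75 × (31.4 − 2.4) = 8757.4 + 2175.0 = 10932.4 kip·in = 10932.4/12 = 911.03 kip·ft.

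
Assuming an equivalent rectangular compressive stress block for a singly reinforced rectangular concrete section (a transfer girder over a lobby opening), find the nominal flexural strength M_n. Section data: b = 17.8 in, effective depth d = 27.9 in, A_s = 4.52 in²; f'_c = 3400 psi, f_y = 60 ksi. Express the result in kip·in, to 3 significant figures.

M_n ≈ 6850 kip·in

T = A_s f_y = 4.52 × 60 = 271.2 kips.
a = T/(0.85 f'_c b) = 271.2/(0.85 × 3.4 × 17.8) = 5.272 in.
M_n = T(d − a/2) = 271.2 × (27.9 − 2.636) = 6851.6 kip·in.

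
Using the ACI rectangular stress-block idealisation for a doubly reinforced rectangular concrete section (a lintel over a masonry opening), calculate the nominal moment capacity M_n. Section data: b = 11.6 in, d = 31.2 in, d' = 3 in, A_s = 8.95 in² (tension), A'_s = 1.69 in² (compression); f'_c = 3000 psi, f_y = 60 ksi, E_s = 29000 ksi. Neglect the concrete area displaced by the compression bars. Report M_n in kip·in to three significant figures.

M_n ≈ 13200 kip·in

Assume both steels yield.
a = (A_s − A'_s) f_y/(0.85 f'_c b) = (8.95 − 1.69) × 60/(0.85 × 3 × 11.6) = 14.726 in.
c = a/β₁ = 14.726/0.85 = 17.325 in; ε'_s = 0.003(c − d')/c = 0.0025 ≥ ε_y = 0.0021, so the compression steel yields.
M_n = (A_s − A'_s) f_y (d − a/2) + A'_s f_y (d − d') = 435.6 × (31.2 − 7.363) + 101.4 × (31.2 − 3) = 10383.4 + 2859.5 = 13242.9 kip·in.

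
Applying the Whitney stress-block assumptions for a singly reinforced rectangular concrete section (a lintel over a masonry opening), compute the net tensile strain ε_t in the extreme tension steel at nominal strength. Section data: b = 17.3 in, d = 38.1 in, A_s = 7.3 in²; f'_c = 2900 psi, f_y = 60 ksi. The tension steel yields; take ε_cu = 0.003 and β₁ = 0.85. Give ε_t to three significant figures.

a = A_s f_y/(0.85 f'_c b) = 10.271 in.
β₁ = 0.85, so c = a/β₁ = 10.271/0.85 = 12.084 in.
From the linear strain diagram with ε_cu = 0.003: ε_t = 0.003 (d − c)/c = 0.003 × (38.1 − 12.084)/12.084 = 0.00646.
Since ε_t ≥ 0.005, the section is tension-controlled.

ε_t ≈ 0.00646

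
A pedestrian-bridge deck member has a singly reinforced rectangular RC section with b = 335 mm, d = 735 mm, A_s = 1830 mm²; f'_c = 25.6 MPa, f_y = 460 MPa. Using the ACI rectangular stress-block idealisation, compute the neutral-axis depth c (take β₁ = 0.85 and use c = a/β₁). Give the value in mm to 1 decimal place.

T = A_s f_y = 1830 × 460 = 841800 N = 841.8 kN.
Setting C = 0.85 f'_c a b equal to T: a = 841800/(0.85 × 25.6 × 335) = 115.480 mm.
With β₁ = 0.85, c = a/β₁ = 115.480/0.85 = 135.9 mm.

c ≈ 135.9 mm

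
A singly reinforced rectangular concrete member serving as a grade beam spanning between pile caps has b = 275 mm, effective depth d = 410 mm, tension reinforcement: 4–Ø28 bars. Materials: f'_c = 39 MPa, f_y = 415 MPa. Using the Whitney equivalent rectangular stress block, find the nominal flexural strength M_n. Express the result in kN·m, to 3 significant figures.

M_n ≈ 362 kN·m

A_s = 4 × 616 = 2464 mm².
T = A_s f_y = 2464 × 415 = 1022560 N = 1022.56 kN.
From C = T: a = T/(0.85 f'_c b) = 1022560/(0.85 × 39 × 275) = 112.17 mm.
M_n = T(d − a/2) = 1022.56 kN × (410 − 56.085) mm = 361.90 kN·m.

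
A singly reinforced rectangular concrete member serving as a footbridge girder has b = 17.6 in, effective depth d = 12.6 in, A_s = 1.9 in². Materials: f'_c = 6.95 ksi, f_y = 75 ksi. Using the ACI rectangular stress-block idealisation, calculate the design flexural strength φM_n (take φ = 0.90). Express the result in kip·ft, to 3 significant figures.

φM_n ≈ 127 kip·ft

T = A_s f_y = 1.9 × 75 = 142.5 kips.
a = T/(0.85 f'_c b) = 142.5/(0.85 × 6.95 × 17.6) = 1.371 in.
M_n = T(d − a/2) = 142.5 × (12.6 − 0.6855) = 1697.8 kip·in = 1697.8/12 = 141.48 kip·ft.
φM_n = 0.90 × 141.48 = 127.33 kip·ft.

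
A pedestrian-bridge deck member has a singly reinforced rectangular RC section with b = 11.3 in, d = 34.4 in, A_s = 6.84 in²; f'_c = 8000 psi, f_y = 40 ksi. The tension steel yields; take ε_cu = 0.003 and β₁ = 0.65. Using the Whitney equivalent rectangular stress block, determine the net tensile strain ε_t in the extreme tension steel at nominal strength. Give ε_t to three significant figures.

a = A_s f_y/(0.85 f'_c b) = 3.561 in.
β₁ = 0.65, so c = a/β₁ = 3.561/0.65 = 5.478 in.
From the linear strain diagram with ε_cu = 0.003: ε_t = 0.003 (d − c)/c = 0.003 × (34.4 − 5.478)/5.478 = 0.0158.
Since ε_t ≥ 0.005, the section is tension-controlled.

ε_t ≈ 0.0158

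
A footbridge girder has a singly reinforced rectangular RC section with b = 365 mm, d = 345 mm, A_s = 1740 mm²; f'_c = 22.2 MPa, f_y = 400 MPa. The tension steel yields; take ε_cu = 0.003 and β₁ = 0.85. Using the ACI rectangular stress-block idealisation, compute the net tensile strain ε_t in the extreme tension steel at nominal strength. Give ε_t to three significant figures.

a = A_s f_y/(0.85 f'_c b) = 101.05 mm.
β₁ = 0.85, so c = a/β₁ = 101.05/0.85 = 118.88 mm.
From the linear strain diagram with ε_cu = 0.003: ε_t = 0.003 (d − c)/c = 0.003 × (345 − 118.88)/118.88 = 0.00571.
Since ε_t ≥ 0.005, the section is tension-controlled.

ε_t ≈ 0.00571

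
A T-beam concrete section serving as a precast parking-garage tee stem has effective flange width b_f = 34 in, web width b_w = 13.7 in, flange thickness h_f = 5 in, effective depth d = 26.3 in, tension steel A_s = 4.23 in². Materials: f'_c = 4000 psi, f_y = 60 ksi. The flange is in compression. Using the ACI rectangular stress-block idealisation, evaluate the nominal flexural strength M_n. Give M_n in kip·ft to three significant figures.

Tension: T = A_s f_y = 4.23 × 60 = 253.8 kips.
Try a within the flange: a = T/(0.85 f'_c b_f) = 253.8/(0.85 × 4 × 34) = 2.196 in.
Since a = 2.196 ≤ h_f = 5 in, the stress block lies entirely in the flange; analyse as a rectangular beam of width b_f.
M_n = T(d − a/2) = 253.8 × (26.3 − 1.098) = 6396.3 kip·in.
M_n = 6396.3/12 = 533.03 kip·ft.

M_n ≈ 533 kip·ft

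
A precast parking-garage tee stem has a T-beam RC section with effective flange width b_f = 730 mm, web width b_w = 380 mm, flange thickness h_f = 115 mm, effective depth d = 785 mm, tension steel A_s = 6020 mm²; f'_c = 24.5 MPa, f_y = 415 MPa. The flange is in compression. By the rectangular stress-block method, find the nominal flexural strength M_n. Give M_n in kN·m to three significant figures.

M_n ≈ 1740 kN·m

Tension: T = A_s f_y = 6020 × 415 = 2498300 N.
Try a within the flange: a = T/(0.85 f'_c b_f) = 2498300/(0.85 × 24.5 × 730) = 164.34 mm.
a = 164.34 > h_f = 115 mm: the block extends into the web. Split into flange-overhang and web parts.
C_f = 0.85 f'_c (b_f − b_w) h_f = 0.85 × 24.5 × (730 − 380) × 115 = 838206 N.
Remaining web compression depth: a_w = (T − C_f)/(0.85 f'_c b_w) = (2498300 − 838206)/(0.85 × 24.5 × 380) = 209.78 mm.
M_n = C_f(d − h_f/2) + (T − C_f)(d − a_w/2) = 838206 × (785 − 57.5) + 1660094 × (785 − 104.89) = 609.79 + 1129.05 = 1738.84 × 10⁶ N·mm.
M_n = 1738.84 kN·m.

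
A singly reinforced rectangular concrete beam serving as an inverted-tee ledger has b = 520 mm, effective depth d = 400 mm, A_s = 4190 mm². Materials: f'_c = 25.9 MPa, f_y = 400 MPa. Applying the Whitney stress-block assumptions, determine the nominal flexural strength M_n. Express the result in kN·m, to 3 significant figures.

M_n ≈ 548 kN·m

T = A_s f_y = 4190 × 400 = 1676000 N = 1676 kN.
From C = T: a = T/(0.85 f'_c b) = 1676000/(0.85 × 25.9 × 520) = 146.40 mm.
M_n = T(d − a/2) = 1676 kN × (400 − 73.2) mm = 547.72 kN·m.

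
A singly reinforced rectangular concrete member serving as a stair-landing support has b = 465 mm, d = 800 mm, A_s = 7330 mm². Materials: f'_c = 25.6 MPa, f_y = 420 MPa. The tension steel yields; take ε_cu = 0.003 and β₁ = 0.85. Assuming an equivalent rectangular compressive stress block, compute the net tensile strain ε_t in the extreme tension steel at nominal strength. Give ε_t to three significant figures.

a = A_s f_y/(0.85 f'_c b) = 304.26 mm.
β₁ = 0.85, so c = a/β₁ = 304.26/0.85 = 357.95 mm.
From the linear strain diagram with ε_cu = 0.003: ε_t = 0.003 (d − c)/c = 0.003 × (800 − 357.95)/357.95 = 0.00370.
ε_t < 0.004 — the section is over-reinforced for flexure under ACI limits.

ε_t ≈ 0.00370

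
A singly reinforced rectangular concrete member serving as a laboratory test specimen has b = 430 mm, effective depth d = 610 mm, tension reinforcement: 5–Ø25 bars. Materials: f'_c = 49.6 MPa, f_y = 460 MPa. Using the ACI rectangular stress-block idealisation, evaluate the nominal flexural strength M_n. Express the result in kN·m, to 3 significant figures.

A_s = 5 × 491 = 2455 mm².
T = A_s f_y = 2455 × 460 = 1129300 N = 1129.3 kN.
From C = T: a = T/(0.85 f'_c b) = 1129300/(0.85 × 49.6 × 430) = 62.29 mm.
M_n = T(d − a/2) = 1129.3 kN × (610 − 31.145) mm = 653.70 kN·m.

M_n ≈ 654 kN·m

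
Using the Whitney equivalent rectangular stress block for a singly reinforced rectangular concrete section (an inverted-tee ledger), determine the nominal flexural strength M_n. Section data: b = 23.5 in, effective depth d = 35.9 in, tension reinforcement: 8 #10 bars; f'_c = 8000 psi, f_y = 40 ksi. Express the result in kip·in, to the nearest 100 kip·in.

A_s = 8 × 1.27 = 10.16 in².
T = A_s f_y = 10.16 × 40 = 406.4 kips.
a = T/(0.85 f'_c b) = 406.4/(0.85 × 8 × 23.5) = 2.543 in.
M_n = T(d − a/2) = 406.4 × (35.9 − 1.2715) = 14073.0 kip·in.

M_n ≈ 14100 kip·in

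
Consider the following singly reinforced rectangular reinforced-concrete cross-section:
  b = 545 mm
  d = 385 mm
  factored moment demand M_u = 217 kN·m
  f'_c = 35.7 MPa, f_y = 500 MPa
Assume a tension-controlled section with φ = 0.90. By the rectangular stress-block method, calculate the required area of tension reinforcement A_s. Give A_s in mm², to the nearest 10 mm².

M_n = M_u/φ = 217/0.90 = 241.111 kN·m.
With M_n = 0.85 f'_c a b (d − a/2), solve the quadratic for a:
a = d − √(d² − 2M_n/(0.85 f'_c b)) = 385 − √(385² − 2 × 241.111×10⁶/(0.85 × 35.7 × 545)) = 39.94 mm.
A_s = 0.85 f'_c a b / f_y = 0.85 × 35.7 × 39.94 × 545 / 500 = 1321.1 mm².

A_s ≈ 1320 mm²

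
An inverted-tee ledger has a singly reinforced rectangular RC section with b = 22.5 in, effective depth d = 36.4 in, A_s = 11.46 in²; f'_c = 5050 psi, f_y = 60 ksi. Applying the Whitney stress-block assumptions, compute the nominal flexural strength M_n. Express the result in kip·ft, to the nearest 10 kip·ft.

T = A_s f_y = 11.46 × 60 = 687.6 kips.
a = T/(0.85 f'_c b) = 687.6/(0.85 × 5.05 × 22.5) = 7.119 in.
M_n = T(d − a/2) = 687.6 × (36.4 − 3.5595) = 22581.1 kip·in = 22581.1/12 = 1881.76 kip·ft.

M_n ≈ 1880 kip·ft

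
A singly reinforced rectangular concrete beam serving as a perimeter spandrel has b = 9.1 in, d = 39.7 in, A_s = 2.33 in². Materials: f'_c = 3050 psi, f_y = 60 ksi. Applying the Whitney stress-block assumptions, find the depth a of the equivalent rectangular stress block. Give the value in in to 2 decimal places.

a ≈ 5.93 in

T = A_s f_y = 2.33 × 60 = 139.8 kips.
a = T/(0.85 f'_c b) = 139.8/(0.85 × 3.05 × 9.1) = 5.93 in.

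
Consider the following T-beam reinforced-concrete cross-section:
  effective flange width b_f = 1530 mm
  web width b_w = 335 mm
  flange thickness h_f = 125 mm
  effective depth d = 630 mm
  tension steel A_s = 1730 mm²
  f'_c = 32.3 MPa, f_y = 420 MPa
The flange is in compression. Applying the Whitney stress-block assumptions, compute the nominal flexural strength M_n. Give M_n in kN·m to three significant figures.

M_n ≈ 451 kN·m

Tension: T = A_s f_y = 1730 × 420 = 726600 N.
Try a within the flange: a = T/(0.85 f'_c b_f) = 726600/(0.85 × 32.3 × 1530) = 17.30 mm.
Since a = 17.30 ≤ h_f = 125 mm, the stress block lies entirely in the flange; analyse as a rectangular beam of width b_f.
M_n = T(d − a/2) = 726600 × (630 − 8.65) = 451.47 × 10⁶ N·mm.
M_n = 451.47 kN·m.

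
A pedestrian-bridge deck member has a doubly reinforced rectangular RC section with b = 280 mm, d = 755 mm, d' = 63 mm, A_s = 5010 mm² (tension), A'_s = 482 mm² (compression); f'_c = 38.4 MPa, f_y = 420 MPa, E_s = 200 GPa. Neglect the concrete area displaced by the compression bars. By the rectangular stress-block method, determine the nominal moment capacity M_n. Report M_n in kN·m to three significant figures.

Assume both tension and compression steel yield.
Net tension couple steel: A_s − A'_s = 4528 mm².
a = (A_s − A'_s) f_y / (0.85 f'_c b) = 1901760/(0.85 × 38.4 × 280) = 208.09 mm.
c = a/β₁ = 208.09/0.776 = 268.16 mm; ε'_s = 0.003(c − d')/c = 0.0023 ≥ f_y/E_s = 0.0021, so compression steel does yield.
M_n = (A_s − A'_s) f_y (d − a/2) + A'_s f_y (d − d') = [1901760 × (755 − 104.045) + 202440 × (755 − 63)] × 10⁻⁶ = 1237.96 + 140.09 = 1378.05 kN·m.

M_n ≈ 1380 kN·m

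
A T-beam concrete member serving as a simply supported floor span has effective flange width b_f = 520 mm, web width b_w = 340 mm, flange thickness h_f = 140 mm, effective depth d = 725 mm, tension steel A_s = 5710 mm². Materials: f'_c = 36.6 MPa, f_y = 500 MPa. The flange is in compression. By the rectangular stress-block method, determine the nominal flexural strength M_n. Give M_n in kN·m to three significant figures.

M_n ≈ 1810 kN·m

Tension: T = A_s f_y = 5710 × 500 = 2855000 N.
Try a within the flange: a = T/(0.85 f'_c b_f) = 2855000/(0.85 × 36.6 × 520) = 176.48 mm.
a = 176.48 > h_f = 140 mm: the block extends into the web. Split into flange-overhang and web parts.
C_f = 0.85 f'_c (b_f − b_w) h_f = 0.85 × 36.6 × (520 − 340) × 140 = 783972 N.
Remaining web compression depth: a_w = (T − C_f)/(0.85 f'_c b_w) = (2855000 − 783972)/(0.85 × 36.6 × 340) = 195.80 mm.
M_n = C_f(d − h_f/2) + (T − C_f)(d − a_w/2) = 783972 × (725 − 70) + 2071028 × (725 − 97.9) = 513.50 + 1298.74 = 1812.24 × 10⁶ N·mm.
M_n = 1812.24 kN·m.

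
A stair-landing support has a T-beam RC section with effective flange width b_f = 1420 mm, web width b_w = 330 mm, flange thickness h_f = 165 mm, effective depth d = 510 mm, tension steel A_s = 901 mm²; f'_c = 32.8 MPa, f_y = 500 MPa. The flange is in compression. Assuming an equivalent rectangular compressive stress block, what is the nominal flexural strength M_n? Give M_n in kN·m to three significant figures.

Tension: T = A_s f_y = 901 × 500 = 450500 N.
Try a within the flange: a = T/(0.85 f'_c b_f) = 450500/(0.85 × 32.8 × 1420) = 11.38 mm.
Since a = 11.38 ≤ h_f = 165 mm, the stress block lies entirely in the flange; analyse as a rectangular beam of width b_f.
M_n = T(d − a/2) = 450500 × (510 − 5.69) = 227.19 × 10⁶ N·mm.
M_n = 227.19 kN·m.

M_n ≈ 227 kN·m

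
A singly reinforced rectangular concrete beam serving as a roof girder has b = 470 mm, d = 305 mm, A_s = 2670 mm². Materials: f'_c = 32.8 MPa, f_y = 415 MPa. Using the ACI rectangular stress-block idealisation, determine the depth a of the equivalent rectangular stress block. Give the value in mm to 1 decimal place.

a ≈ 84.6 mm

T = A_s f_y = 2670 × 415 = 1108050 N = 1108.05 kN.
Setting C = 0.85 f'_c a b equal to T: a = 1108050/(0.85 × 32.8 × 470) = 84.6 mm.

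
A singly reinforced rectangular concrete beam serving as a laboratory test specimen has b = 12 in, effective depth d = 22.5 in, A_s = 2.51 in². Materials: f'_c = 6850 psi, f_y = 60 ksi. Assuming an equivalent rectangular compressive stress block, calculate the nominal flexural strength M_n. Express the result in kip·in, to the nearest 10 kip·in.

M_n ≈ 3230 kip·in

T = A_s f_y = 2.51 × 60 = 150.6 kips.
a = T/(0.85 f'_c b) = 150.6/(0.85 × 6.85 × 12) = 2.155 in.
M_n = T(d − a/2) = 150.6 × (22.5 − 1.0775) = 3226.2 kip·in.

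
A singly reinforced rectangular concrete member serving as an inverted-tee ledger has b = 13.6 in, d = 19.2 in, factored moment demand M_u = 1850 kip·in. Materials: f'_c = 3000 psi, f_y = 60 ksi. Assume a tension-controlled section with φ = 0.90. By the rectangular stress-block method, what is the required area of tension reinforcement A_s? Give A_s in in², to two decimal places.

M_n = M_u/φ = 1850/0.90 = 2055.56 kip·in.
From M_n = 0.85 f'_c a b (d − a/2):
a = d − √(d² − 2M_n/(0.85 f'_c b)) = 19.2 − √(19.2² − 2 × 2055.56/(0.85 × 3 × 13.6)) = 3.386 in.
A_s = 0.85 f'_c a b / f_y = 0.85 × 3 × 3.386 × 13.6 / 60 = 1.957 in².

A_s ≈ 1.96 in²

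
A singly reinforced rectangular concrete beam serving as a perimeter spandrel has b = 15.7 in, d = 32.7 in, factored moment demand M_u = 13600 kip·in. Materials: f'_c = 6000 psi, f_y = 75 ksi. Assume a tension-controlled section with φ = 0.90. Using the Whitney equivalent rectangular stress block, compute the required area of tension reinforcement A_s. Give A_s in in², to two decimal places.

A_s ≈ 6.83 in²

M_n = M_u/φ = 13600/0.90 = 15111.1 kip·in.
From M_n = 0.85 f'_c a b (d − a/2):
a = d − √(d² − 2M_n/(0.85 f'_c b)) = 32.7 − √(32.7² − 2 × 15111.1/(0.85 × 6 × 15.7)) = 6.397 in.
A_s = 0.85 f'_c a b / f_y = 0.85 × 6 × 6.397 × 15.7 / 75 = 6.829 in².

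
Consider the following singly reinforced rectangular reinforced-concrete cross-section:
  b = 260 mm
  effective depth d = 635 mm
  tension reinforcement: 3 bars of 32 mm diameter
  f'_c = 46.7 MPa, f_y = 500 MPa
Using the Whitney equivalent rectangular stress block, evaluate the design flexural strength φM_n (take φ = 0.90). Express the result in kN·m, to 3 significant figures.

φM_n ≈ 626 kN·m

A_s = 3 × 804 = 2412 mm².
T = A_s f_y = 2412 × 500 = 1206000 N = 1206 kN.
From C = T: a = T/(0.85 f'_c b) = 1206000/(0.85 × 46.7 × 260) = 116.85 mm.
M_n = T(d − a/2) = 1206 kN × (635 − 58.425) mm = 695.35 kN·m.
φM_n = 0.90 × 695.35 = 625.82 kN·m.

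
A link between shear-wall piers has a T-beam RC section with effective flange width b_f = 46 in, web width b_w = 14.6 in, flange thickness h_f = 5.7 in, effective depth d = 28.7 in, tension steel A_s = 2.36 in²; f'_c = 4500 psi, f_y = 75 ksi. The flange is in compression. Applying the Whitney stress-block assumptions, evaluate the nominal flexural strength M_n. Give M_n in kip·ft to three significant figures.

M_n ≈ 416 kip·ft

Tension: T = A_s f_y = 2.36 × 75 = 177 kips.
Try a within the flange: a = T/(0.85 f'_c b_f) = 177/(0.85 × 4.5 × 46) = 1.006 in.
Since a = 1.006 ≤ h_f = 5.7 in, the stress block lies entirely in the flange; analyse as a rectangular beam of width b_f.
M_n = T(d − a/2) = 177 × (28.7 − 0.503) = 4990.9 kip·in.
M_n = 4990.9/12 = 415.91 kip·ft.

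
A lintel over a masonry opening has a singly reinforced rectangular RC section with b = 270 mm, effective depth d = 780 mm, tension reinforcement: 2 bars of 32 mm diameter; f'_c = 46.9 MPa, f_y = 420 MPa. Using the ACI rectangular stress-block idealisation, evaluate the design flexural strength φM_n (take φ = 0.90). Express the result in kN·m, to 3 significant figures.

φM_n ≈ 455 kN·m

A_s = 2 × 804 = 1608 mm².
T = A_s f_y = 1608 × 420 = 675360 N = 675.36 kN.
From C = T: a = T/(0.85 f'_c b) = 675360/(0.85 × 46.9 × 270) = 62.75 mm.
M_n = T(d − a/2) = 675.36 kN × (780 − 31.375) mm = 505.59 kN·m.
φM_n = 0.90 × 505.59 = 455.03 kN·m.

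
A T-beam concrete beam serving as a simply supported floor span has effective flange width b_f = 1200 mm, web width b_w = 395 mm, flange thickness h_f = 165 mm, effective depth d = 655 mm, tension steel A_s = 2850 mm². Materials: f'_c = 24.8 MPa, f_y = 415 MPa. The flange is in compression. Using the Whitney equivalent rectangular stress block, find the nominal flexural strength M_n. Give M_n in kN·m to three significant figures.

Tension: T = A_s f_y = 2850 × 415 = 1182750 N.
Try a within the flange: a = T/(0.85 f'_c b_f) = 1182750/(0.85 × 24.8 × 1200) = 46.76 mm.
Since a = 46.76 ≤ h_f = 165 mm, the stress block lies entirely in the flange; analyse as a rectangular beam of width b_f.
M_n = T(d − a/2) = 1182750 × (655 − 23.38) = 747.05 × 10⁶ N·mm.
M_n = 747.05 kN·m.

M_n ≈ 747 kN·m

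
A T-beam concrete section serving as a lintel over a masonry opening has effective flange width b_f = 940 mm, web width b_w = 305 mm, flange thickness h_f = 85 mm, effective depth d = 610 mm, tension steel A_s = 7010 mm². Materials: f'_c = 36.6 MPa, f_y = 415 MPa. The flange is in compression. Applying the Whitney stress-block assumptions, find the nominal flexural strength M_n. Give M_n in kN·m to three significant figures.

Tension: T = A_s f_y = 7010 × 415 = 2909150 N.
Try a within the flange: a = T/(0.85 f'_c b_f) = 2909150/(0.85 × 36.6 × 940) = 99.48 mm.
a = 99.48 > h_f = 85 mm: the block extends into the web. Split into flange-overhang and web parts.
C_f = 0.85 f'_c (b_f − b_w) h_f = 0.85 × 36.6 × (940 − 305) × 85 = 1679162 N.
Remaining web compression depth: a_w = (T − C_f)/(0.85 f'_c b_w) = (2909150 − 1679162)/(0.85 × 36.6 × 305) = 129.63 mm.
M_n = C_f(d − h_f/2) + (T − C_f)(d − a_w/2) = 1679162 × (610 − 42.5) + 1229988 × (610 − 64.815) = 952.92 + 670.57 = 1623.49 × 10⁶ N·mm.
M_n = 1623.49 kN·m.

M_n ≈ 1620 kN·m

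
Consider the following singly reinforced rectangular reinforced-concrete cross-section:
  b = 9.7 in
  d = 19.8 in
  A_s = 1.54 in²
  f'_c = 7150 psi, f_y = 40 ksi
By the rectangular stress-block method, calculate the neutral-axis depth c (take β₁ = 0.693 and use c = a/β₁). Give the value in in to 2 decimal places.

c ≈ 1.51 in

T = A_s f_y = 1.54 × 40 = 61.6 kips.
a = T/(0.85 f'_c b) = 61.6/(0.85 × 7.15 × 9.7) = 1.0449 in.
With β₁ = 0.693, c = a/β₁ = 1.0449/0.693 = 1.51 in.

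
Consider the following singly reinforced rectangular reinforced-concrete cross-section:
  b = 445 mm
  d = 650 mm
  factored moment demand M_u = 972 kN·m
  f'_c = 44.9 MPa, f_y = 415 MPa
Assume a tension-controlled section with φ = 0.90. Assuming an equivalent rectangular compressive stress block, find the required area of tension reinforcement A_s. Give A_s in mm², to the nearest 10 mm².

M_n = M_u/φ = 972/0.90 = 1080 kN·m.
With M_n = 0.85 f'_c a b (d − a/2), solve the quadratic for a:
a = d − √(d² − 2M_n/(0.85 f'_c b)) = 650 − √(650² − 2 × 1080×10⁶/(0.85 × 44.9 × 445)) = 106.57 mm.
A_s = 0.85 f'_c a b / f_y = 0.85 × 44.9 × 106.57 × 445 / 415 = 4361.3 mm².

A_s ≈ 4360 mm²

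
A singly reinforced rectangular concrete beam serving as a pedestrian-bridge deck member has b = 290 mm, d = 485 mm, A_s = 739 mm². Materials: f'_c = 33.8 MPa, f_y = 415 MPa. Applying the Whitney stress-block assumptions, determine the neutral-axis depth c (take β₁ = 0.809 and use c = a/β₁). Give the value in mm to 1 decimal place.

c ≈ 45.5 mm

T = A_s f_y = 739 × 415 = 306685 N = 306.685 kN.
Setting C = 0.85 f'_c a b equal to T: a = 306685/(0.85 × 33.8 × 290) = 36.809 mm.
With β₁ = 0.809, c = a/β₁ = 36.809/0.809 = 45.5 mm.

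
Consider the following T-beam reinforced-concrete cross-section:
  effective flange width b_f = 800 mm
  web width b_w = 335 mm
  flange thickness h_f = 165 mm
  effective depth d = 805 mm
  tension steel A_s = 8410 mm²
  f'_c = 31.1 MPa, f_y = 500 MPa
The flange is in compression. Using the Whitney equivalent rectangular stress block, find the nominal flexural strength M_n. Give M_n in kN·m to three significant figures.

M_n ≈ 2950 kN·m

Tension: T = A_s f_y = 8410 × 500 = 4205000 N.
Try a within the flange: a = T/(0.85 f'_c b_f) = 4205000/(0.85 × 31.1 × 800) = 198.84 mm.
a = 198.84 > h_f = 165 mm: the block extends into the web. Split into flange-overhang and web parts.
C_f = 0.85 f'_c (b_f − b_w) h_f = 0.85 × 31.1 × (800 − 335) × 165 = 2028225 N.
Remaining web compression depth: a_w = (T − C_f)/(0.85 f'_c b_w) = (4205000 − 2028225)/(0.85 × 31.1 × 335) = 245.80 mm.
M_n = C_f(d − h_f/2) + (T − C_f)(d − a_w/2) = 2028225 × (805 − 82.5) + 2176775 × (805 − 122.9) = 1465.39 + 1484.78 = 2950.17 × 10⁶ N·mm.
M_n = 2950.17 kN·m.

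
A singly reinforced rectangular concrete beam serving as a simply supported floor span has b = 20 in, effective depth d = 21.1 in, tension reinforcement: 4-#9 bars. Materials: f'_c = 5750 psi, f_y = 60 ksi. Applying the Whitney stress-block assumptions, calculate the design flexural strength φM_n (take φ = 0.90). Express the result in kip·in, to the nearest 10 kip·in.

A_s = 4 × 1 = 4 in².
T = A_s f_y = 4 × 60 = 240 kips.
a = T/(0.85 f'_c b) = 240/(0.85 × 5.75 × 20) = 2.455 in.
M_n = T(d − a/2) = 240 × (21.1 − 1.2275) = 4769.4 kip·in.
φM_n = 0.90 × 4769.4 = 4292.5 kip·in.

φM_n ≈ 4290 kip·in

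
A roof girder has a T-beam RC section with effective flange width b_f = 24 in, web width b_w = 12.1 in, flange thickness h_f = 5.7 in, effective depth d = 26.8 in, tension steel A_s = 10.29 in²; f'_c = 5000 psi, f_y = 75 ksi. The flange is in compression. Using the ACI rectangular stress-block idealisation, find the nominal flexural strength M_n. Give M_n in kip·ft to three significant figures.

Tension: T = A_s f_y = 10.29 × 75 = 771.75 kips.
Try a within the flange: a = T/(0.85 f'_c b_f) = 771.75/(0.85 × 5 × 24) = 7.566 in.
a = 7.566 > h_f = 5.7 in: the block extends into the web. Split into flange-overhang and web parts.
C_f = 0.85 f'_c (b_f − b_w) h_f = 0.85 × 5 × (24 − 12.1) × 5.7 = 288.3 kips.
Remaining web compression depth: a_w = (T − C_f)/(0.85 f'_c b_w) = (771.75 − 288.3)/(0.85 × 5 × 12.1) = 9.401 in.
M_n = C_f(d − h_f/2) + (T − C_f)(d − a_w/2) = 288.3 × (26.8 − 2.85) + 483.45 × (26.8 − 4.7005) = 6904.8 + 10684.0 = 17588.8 kip·in.
M_n = 17588.8/12 = 1465.73 kip·ft.

M_n ≈ 1470 kip·ft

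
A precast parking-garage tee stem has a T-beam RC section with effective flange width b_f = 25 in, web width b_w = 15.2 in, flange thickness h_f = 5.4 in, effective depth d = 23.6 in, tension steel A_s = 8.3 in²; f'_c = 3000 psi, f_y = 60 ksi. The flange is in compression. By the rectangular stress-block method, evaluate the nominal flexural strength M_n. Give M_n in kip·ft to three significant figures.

M_n ≈ 807 kip·ft

Tension: T = A_s f_y = 8.3 × 60 = 498 kips.
Try a within the flange: a = T/(0.85 f'_c b_f) = 498/(0.85 × 3 × 25) = 7.812 in.
a = 7.812 > h_f = 5.4 in: the block extends into the web. Split into flange-overhang and web parts.
C_f = 0.85 f'_c (b_f − b_w) h_f = 0.85 × 3 × (25 − 15.2) × 5.4 = 134.9 kips.
Remaining web compression depth: a_w = (T − C_f)/(0.85 f'_c b_w) = (498 − 134.9)/(0.85 × 3 × 15.2) = 9.368 in.
M_n = C_f(d − h_f/2) + (T − C_f)(d − a_w/2) = 134.9 × (23.6 − 2.7) + 363.1 × (23.6 − 4.684) = 2819.4 + 6868.4 = 9687.8 kip·in.
M_n = 9687.8/12 = 807.32 kip·ft.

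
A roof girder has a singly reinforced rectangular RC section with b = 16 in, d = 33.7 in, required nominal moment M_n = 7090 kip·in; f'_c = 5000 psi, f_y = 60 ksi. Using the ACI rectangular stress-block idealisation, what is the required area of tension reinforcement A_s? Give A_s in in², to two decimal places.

From M_n = 0.85 f'_c a b (d − a/2):
a = d − √(d² − 2M_n/(0.85 f'_c b)) = 33.7 − √(33.7² − 2 × 7090/(0.85 × 5 × 16)) = 3.251 in.
A_s = 0.85 f'_c a b / f_y = 0.85 × 5 × 3.251 × 16 / 60 = 3.684 in².

A_s ≈ 3.68 in²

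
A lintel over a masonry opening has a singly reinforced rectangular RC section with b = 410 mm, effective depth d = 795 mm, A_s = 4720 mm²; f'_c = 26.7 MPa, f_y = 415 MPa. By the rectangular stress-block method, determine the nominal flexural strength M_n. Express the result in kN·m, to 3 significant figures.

T = A_s f_y = 4720 × 415 = 1958800 N = 1958.8 kN.
From C = T: a = T/(0.85 f'_c b) = 1958800/(0.85 × 26.7 × 410) = 210.51 mm.
M_n = T(d − a/2) = 1958.8 kN × (795 − 105.255) mm = 1351.07 kN·m.

M_n ≈ 1350 kN·m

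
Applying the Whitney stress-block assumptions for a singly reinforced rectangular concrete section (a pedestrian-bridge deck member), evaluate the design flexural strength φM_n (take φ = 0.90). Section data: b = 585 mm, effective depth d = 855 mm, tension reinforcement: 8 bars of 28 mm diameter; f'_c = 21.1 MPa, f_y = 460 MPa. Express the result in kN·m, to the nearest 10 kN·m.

A_s = 8 × 616 = 4928 mm².
T = A_s f_y = 4928 × 460 = 2266880 N = 2266.88 kN.
From C = T: a = T/(0.85 f'_c b) = 2266880/(0.85 × 21.1 × 585) = 216.06 mm.
M_n = T(d − a/2) = 2266.88 kN × (855 − 108.03) mm = 1693.29 kN·m.
φM_n = 0.90 × 1693.29 = 1523.96 kN·m.

φM_n ≈ 1520 kN·m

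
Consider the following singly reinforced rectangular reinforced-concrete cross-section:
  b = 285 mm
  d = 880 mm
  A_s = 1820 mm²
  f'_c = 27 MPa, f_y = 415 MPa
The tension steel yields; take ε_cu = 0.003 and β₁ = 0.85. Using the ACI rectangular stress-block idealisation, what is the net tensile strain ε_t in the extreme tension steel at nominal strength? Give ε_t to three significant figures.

ε_t ≈ 0.0164

a = A_s f_y/(0.85 f'_c b) = 115.48 mm.
β₁ = 0.85, so c = a/β₁ = 115.48/0.85 = 135.86 mm.
From the linear strain diagram with ε_cu = 0.003: ε_t = 0.003 (d − c)/c = 0.003 × (880 − 135.86)/135.86 = 0.0164.
Since ε_t ≥ 0.005, the section is tension-controlled.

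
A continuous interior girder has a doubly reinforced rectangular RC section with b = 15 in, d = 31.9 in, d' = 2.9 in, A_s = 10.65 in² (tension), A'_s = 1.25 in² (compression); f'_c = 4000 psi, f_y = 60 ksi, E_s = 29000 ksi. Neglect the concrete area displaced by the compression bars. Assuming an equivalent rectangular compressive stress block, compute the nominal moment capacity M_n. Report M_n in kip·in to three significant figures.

M_n ≈ 17000 kip·in

Assume both steels yield.
a = (A_s − A'_s) f_y/(0.85 f'_c b) = (10.65 − 1.25) × 60/(0.85 × 4 × 15) = 11.059 in.
c = a/β₁ = 11.059/0.85 = 13.011 in; ε'_s = 0.003(c − d')/c = 0.0023 ≥ ε_y = 0.0021, so the compression steel yields.
M_n = (A_s − A'_s) f_y (d − a/2) + A'_s f_y (d − d') = 564 × (31.9 − 5.5295) + 75 × (31.9 − 2.9) = 14873.0 + 2175.0 = 17048.0 kip·in.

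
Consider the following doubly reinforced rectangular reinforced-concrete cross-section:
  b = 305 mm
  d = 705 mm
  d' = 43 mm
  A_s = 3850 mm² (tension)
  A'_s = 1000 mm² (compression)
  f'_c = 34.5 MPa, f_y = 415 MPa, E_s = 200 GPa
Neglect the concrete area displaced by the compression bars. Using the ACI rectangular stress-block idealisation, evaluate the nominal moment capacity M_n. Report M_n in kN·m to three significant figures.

M_n ≈ 1030 kN·m

Assume both tension and compression steel yield.
Net tension couple steel: A_s − A'_s = 2850 mm².
a = (A_s − A'_s) f_y / (0.85 f'_c b) = 1182750/(0.85 × 34.5 × 305) = 132.24 mm.
c = a/β₁ = 132.24/0.804 = 164.48 mm; ε'_s = 0.003(c − d')/c = 0.0022 ≥ f_y/E_s = 0.0021, so compression steel does yield.
M_n = (A_s − A'_s) f_y (d − a/2) + A'_s f_y (d − d') = [1182750 × (705 − 66.12) + 415000 × (705 − 43)] × 10⁻⁶ = 755.64 + 274.73 = 1030.37 kN·m.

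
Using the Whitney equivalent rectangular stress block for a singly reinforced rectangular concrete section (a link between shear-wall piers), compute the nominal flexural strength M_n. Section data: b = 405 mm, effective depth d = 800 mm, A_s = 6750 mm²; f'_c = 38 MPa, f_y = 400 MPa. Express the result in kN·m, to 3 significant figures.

T = A_s f_y = 6750 × 400 = 2700000 N = 2700 kN.
From C = T: a = T/(0.85 f'_c b) = 2700000/(0.85 × 38 × 405) = 206.40 mm.
M_n = T(d − a/2) = 2700 kN × (800 − 103.2) mm = 1881.36 kN·m.

M_n ≈ 1880 kN·m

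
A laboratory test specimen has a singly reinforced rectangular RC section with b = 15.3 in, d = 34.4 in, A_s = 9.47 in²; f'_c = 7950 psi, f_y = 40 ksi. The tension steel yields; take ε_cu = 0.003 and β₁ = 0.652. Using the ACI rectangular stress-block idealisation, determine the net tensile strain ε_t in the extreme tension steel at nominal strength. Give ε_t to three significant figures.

a = A_s f_y/(0.85 f'_c b) = 3.664 in.
β₁ = 0.652, so c = a/β₁ = 3.664/0.652 = 5.620 in.
From the linear strain diagram with ε_cu = 0.003: ε_t = 0.003 (d − c)/c = 0.003 × (34.4 − 5.620)/5.620 = 0.0154.
Since ε_t ≥ 0.005, the section is tension-controlled.

ε_t ≈ 0.0154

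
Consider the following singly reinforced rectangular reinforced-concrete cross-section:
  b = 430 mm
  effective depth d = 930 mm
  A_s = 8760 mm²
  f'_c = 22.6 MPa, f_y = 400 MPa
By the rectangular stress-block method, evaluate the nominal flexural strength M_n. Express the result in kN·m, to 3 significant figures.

T = A_s f_y = 8760 × 400 = 3504000 N = 3504 kN.
From C = T: a = T/(0.85 f'_c b) = 3504000/(0.85 × 22.6 × 430) = 424.20 mm.
M_n = T(d − a/2) = 3504 kN × (930 − 212.1) mm = 2515.52 kN·m.

M_n ≈ 2520 kN·m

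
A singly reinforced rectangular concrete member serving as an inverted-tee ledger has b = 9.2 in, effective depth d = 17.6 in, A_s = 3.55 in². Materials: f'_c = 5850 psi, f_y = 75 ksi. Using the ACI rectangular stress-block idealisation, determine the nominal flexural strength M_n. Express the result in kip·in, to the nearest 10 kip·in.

M_n ≈ 3910 kip·in

T = A_s f_y = 3.55 × 75 = 266.25 kips.
a = T/(0.85 f'_c b) = 266.25/(0.85 × 5.85 × 9.2) = 5.820 in.
M_n = T(d − a/2) = 266.25 × (17.6 − 2.91) = 3911.2 kip·in.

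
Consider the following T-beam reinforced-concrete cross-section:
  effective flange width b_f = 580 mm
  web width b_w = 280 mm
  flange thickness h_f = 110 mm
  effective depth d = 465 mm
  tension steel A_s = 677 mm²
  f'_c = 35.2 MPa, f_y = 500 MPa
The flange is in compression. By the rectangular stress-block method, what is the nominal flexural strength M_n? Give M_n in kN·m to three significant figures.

M_n ≈ 154 kN·m

Tension: T = A_s f_y = 677 × 500 = 338500 N.
Try a within the flange: a = T/(0.85 f'_c b_f) = 338500/(0.85 × 35.2 × 580) = 19.51 mm.
Since a = 19.51 ≤ h_f = 110 mm, the stress block lies entirely in the flange; analyse as a rectangular beam of width b_f.
M_n = T(d − a/2) = 338500 × (465 − 9.755) = 154.10 × 10⁶ N·mm.
M_n = 154.10 kN·m.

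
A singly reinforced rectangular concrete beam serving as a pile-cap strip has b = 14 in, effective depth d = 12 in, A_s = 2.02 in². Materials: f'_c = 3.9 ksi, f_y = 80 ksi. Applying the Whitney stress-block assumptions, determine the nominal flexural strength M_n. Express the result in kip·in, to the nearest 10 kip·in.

M_n ≈ 1660 kip·in

T = A_s f_y = 2.02 × 80 = 161.6 kips.
a = T/(0.85 f'_c b) = 161.6/(0.85 × 3.9 × 14) = 3.482 in.
M_n = T(d − a/2) = 161.6 × (12 − 1.741) = 1657.9 kip·in.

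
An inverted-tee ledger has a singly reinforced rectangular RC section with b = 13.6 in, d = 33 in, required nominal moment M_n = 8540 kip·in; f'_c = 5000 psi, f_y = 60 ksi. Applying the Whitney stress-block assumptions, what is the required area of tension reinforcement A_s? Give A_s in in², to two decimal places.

A_s ≈ 4.65 in²

From M_n = 0.85 f'_c a b (d − a/2):
a = d − √(d² − 2M_n/(0.85 f'_c b)) = 33 − √(33² − 2 × 8540/(0.85 × 5 × 13.6)) = 4.831 in.
A_s = 0.85 f'_c a b / f_y = 0.85 × 5 × 4.831 × 13.6 / 60 = 4.654 in².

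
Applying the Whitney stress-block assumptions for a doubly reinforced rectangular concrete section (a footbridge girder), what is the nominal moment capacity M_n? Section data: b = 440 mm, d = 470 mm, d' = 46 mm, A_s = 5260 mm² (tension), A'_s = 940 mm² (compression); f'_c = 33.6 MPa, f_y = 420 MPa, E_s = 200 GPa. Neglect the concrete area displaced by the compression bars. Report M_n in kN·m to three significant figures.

M_n ≈ 889 kN·m

Assume both tension and compression steel yield.
Net tension couple steel: A_s − A'_s = 4320 mm².
a = (A_s − A'_s) f_y / (0.85 f'_c b) = 1814400/(0.85 × 33.6 × 440) = 144.39 mm.
c = a/β₁ = 144.39/0.81 = 178.26 mm; ε'_s = 0.003(c − d')/c = 0.0022 ≥ f_y/E_s = 0.0021, so compression steel does yield.
M_n = (A_s − A'_s) f_y (d − a/2) + A'_s f_y (d − d') = [1814400 × (470 − 72.195) + 394800 × (470 − 46)] × 10⁻⁶ = 721.78 + 167.40 = 889.18 kN·m.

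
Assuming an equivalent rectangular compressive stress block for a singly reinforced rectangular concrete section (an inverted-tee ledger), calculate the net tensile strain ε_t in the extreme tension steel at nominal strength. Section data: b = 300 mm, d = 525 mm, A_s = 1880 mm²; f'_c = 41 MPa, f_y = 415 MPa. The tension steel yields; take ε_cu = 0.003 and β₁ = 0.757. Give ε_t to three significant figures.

ε_t ≈ 0.0130

a = A_s f_y/(0.85 f'_c b) = 74.62 mm.
β₁ = 0.757, so c = a/β₁ = 74.62/0.757 = 98.57 mm.
From the linear strain diagram with ε_cu = 0.003: ε_t = 0.003 (d − c)/c = 0.003 × (525 − 98.57)/98.57 = 0.0130.
Since ε_t ≥ 0.005, the section is tension-controlled.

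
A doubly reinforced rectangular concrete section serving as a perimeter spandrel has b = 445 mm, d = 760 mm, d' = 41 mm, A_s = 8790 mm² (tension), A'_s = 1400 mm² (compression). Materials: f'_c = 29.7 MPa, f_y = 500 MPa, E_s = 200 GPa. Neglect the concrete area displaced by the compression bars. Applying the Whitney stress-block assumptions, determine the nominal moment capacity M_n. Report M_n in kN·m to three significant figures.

Assume both tension and compression steel yield.
Net tension couple steel: A_s − A'_s = 7390 mm².
a = (A_s − A'_s) f_y / (0.85 f'_c b) = 3695000/(0.85 × 29.7 × 445) = 328.91 mm.
c = a/β₁ = 328.91/0.838 = 392.49 mm; ε'_s = 0.003(c − d')/c = 0.0027 ≥ f_y/E_s = 0.0025, so compression steel does yield.
M_n = (A_s − A'_s) f_y (d − a/2) + A'_s f_y (d − d') = [3695000 × (760 − 164.455) + 700000 × (760 − 41)] × 10⁻⁶ = 2200.54 + 503.30 = 2703.84 kN·m.

M_n ≈ 2700 kN·m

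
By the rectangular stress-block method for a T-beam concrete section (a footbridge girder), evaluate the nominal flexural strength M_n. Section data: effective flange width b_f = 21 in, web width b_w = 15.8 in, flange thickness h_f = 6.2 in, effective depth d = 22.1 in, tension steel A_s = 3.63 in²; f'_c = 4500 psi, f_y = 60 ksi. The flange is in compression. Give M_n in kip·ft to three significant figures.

Tension: T = A_s f_y = 3.63 × 60 = 217.8 kips.
Try a within the flange: a = T/(0.85 f'_c b_f) = 217.8/(0.85 × 4.5 × 21) = 2.711 in.
Since a = 2.711 ≤ h_f = 6.2 in, the stress block lies entirely in the flange; analyse as a rectangular beam of width b_f.
M_n = T(d − a/2) = 217.8 × (22.1 − 1.3555) = 4518.2 kip·in.
M_n = 4518.2/12 = 376.52 kip·ft.

M_n ≈ 377 kip·ft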